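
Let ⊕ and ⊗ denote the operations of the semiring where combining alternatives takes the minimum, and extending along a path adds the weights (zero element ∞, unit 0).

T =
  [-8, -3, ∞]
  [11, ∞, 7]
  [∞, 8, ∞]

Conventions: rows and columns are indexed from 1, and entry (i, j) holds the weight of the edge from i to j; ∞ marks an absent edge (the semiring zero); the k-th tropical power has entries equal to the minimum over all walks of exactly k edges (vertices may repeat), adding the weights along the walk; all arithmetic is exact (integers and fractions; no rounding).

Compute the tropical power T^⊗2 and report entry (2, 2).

T^⊗2:
  [-16, -11, 4]
  [3, 8, ∞]
  [19, ∞, 15]
Key observation: the optimum is the walk 2->1->2, with weight 11 + (-3) = 8.
Optimal value attained by: walk 2->1->2.
Answer: (T^⊗2)[2][2] = 8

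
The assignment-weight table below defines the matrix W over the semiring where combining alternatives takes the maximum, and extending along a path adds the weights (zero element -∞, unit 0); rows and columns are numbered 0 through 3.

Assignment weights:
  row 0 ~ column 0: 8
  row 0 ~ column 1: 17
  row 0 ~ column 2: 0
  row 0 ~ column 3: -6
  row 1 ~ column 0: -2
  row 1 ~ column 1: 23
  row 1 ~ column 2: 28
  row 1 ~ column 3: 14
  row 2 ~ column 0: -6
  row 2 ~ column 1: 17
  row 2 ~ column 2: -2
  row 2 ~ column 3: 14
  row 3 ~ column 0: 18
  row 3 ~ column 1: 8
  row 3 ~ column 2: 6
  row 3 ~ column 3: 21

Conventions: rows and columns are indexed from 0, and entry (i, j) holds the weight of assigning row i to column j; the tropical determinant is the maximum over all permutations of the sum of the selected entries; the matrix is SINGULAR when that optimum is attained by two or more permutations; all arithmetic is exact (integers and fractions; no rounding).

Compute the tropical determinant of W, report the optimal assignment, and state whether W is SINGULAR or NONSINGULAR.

σ = (0, 1, 2, 3): 8 + 23 + (-2) + 21 = 50
σ = (0, 1, 3, 2): 8 + 23 + 14 + 6 = 51
σ = (0, 2, 1, 3): 8 + 28 + 17 + 21 = 74
σ = (0, 2, 3, 1): 8 + 28 + 14 + 8 = 58
σ = (0, 3, 1, 2): 8 + 14 + 17 + 6 = 45
σ = (0, 3, 2, 1): 8 + 14 + (-2) + 8 = 28
σ = (1, 0, 2, 3): 17 + (-2) + (-2) + 21 = 34
σ = (1, 0, 3, 2): 17 + (-2) + 14 + 6 = 35
σ = (1, 2, 0, 3): 17 + 28 + (-6) + 21 = 60
σ = (1, 2, 3, 0): 17 + 28 + 14 + 18 = 77
σ = (1, 3, 0, 2): 17 + 14 + (-6) + 6 = 31
σ = (1, 3, 2, 0): 17 + 14 + (-2) + 18 = 47
σ = (2, 0, 1, 3): 0 + (-2) + 17 + 21 = 36
σ = (2, 0, 3, 1): 0 + (-2) + 14 + 8 = 20
σ = (2, 1, 0, 3): 0 + 23 + (-6) + 21 = 38
σ = (2, 1, 3, 0): 0 + 23 + 14 + 18 = 55
σ = (2, 3, 0, 1): 0 + 14 + (-6) + 8 = 16
σ = (2, 3, 1, 0): 0 + 14 + 17 + 18 = 49
σ = (3, 0, 1, 2): (-6) + (-2) + 17 + 6 = 15
σ = (3, 0, 2, 1): (-6) + (-2) + (-2) + 8 = -2
σ = (3, 1, 0, 2): (-6) + 23 + (-6) + 6 = 17
σ = (3, 1, 2, 0): (-6) + 23 + (-2) + 18 = 33
σ = (3, 2, 0, 1): (-6) + 28 + (-6) + 8 = 24
σ = (3, 2, 1, 0): (-6) + 28 + 17 + 18 = 57
Optimal value attained by: σ = (1, 2, 3, 0).
Answer: det⊕(W) = 77; verdict: NONSINGULAR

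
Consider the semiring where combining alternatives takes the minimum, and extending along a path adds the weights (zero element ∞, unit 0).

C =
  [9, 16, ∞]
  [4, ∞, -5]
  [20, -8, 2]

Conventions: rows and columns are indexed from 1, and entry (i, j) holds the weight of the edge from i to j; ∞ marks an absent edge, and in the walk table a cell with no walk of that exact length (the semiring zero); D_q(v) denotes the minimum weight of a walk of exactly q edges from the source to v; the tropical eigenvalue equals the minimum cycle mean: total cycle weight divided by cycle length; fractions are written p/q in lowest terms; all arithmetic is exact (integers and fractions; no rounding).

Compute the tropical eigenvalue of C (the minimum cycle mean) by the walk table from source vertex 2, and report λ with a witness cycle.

q=0: [∞, 0, ∞]
q=1: [4, ∞, -5]
q=2: [13, -13, -3]
q=3: [-9, -11, -18]
Optimal cycle mean attained by: cycle 2->3->2, total (-5) + (-8), length 2.
Answer: λ = -13/2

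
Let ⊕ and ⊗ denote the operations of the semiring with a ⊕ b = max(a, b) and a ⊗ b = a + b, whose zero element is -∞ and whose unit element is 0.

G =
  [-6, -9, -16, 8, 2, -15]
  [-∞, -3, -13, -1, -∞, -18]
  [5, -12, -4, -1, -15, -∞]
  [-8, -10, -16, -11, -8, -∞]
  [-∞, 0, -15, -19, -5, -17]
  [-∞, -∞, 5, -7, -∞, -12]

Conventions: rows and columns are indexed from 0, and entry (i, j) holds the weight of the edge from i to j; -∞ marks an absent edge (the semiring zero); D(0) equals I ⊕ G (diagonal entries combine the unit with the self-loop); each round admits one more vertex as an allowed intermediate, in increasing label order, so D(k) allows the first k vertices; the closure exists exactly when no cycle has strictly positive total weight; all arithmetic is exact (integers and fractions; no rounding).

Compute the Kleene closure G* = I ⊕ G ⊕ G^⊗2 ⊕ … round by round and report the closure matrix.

D(0):
  [0, -9, -16, 8, 2, -15]
  [-∞, 0, -13, -1, -∞, -18]
  [5, -12, 0, -1, -15, -∞]
  [-8, -10, -16, 0, -8, -∞]
  [-∞, 0, -15, -19, 0, -17]
  [-∞, -∞, 5, -7, -∞, 0]
D(1):
  [0, -9, -16, 8, 2, -15]
  [-∞, 0, -13, -1, -∞, -18]
  [5, -4, 0, 13, 7, -10]
  [-8, -10, -16, 0, -6, -23]
  [-∞, 0, -15, -19, 0, -17]
  [-∞, -∞, 5, -7, -∞, 0]
D(2):
  [0, -9, -16, 8, 2, -15]
  [-∞, 0, -13, -1, -∞, -18]
  [5, -4, 0, 13, 7, -10]
  [-8, -10, -16, 0, -6, -23]
  [-∞, 0, -13, -1, 0, -17]
  [-∞, -∞, 5, -7, -∞, 0]
D(3):
  [0, -9, -16, 8, 2, -15]
  [-8, 0, -13, 0, -6, -18]
  [5, -4, 0, 13, 7, -10]
  [-8, -10, -16, 0, -6, -23]
  [-8, 0, -13, 0, 0, -17]
  [10, 1, 5, 18, 12, 0]
D(4):
  [0, -2, -8, 8, 2, -15]
  [-8, 0, -13, 0, -6, -18]
  [5, 3, 0, 13, 7, -10]
  [-8, -10, -16, 0, -6, -23]
  [-8, 0, -13, 0, 0, -17]
  [10, 8, 5, 18, 12, 0]
D(5):
  [0, 2, -8, 8, 2, -15]
  [-8, 0, -13, 0, -6, -18]
  [5, 7, 0, 13, 7, -10]
  [-8, -6, -16, 0, -6, -23]
  [-8, 0, -13, 0, 0, -17]
  [10, 12, 5, 18, 12, 0]
D(6):
  [0, 2, -8, 8, 2, -15]
  [-8, 0, -13, 0, -6, -18]
  [5, 7, 0, 13, 7, -10]
  [-8, -6, -16, 0, -6, -23]
  [-7, 0, -12, 1, 0, -17]
  [10, 12, 5, 18, 12, 0]
Answer: G* = [[0, 2, -8, 8, 2, -15], [-8, 0, -13, 0, -6, -18], [5, 7, 0, 13, 7, -10], [-8, -6, -16, 0, -6, -23], [-7, 0, -12, 1, 0, -17], [10, 12, 5, 18, 12, 0]]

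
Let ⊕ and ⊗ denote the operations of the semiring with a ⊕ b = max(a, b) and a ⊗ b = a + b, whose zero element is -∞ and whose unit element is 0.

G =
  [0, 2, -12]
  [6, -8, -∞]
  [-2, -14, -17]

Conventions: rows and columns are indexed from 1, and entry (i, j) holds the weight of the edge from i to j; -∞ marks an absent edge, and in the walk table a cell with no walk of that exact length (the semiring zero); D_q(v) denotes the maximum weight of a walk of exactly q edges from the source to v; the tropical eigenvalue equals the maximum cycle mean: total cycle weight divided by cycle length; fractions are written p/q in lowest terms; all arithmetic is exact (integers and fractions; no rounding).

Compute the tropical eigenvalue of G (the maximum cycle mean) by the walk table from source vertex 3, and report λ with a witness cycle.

q=0: [-∞, -∞, 0]
q=1: [-2, -14, -17]
q=2: [-2, 0, -14]
q=3: [6, 0, -14]
Optimal cycle mean attained by: cycle 1->2->1, total 2 + 6, length 2.
Answer: λ = 4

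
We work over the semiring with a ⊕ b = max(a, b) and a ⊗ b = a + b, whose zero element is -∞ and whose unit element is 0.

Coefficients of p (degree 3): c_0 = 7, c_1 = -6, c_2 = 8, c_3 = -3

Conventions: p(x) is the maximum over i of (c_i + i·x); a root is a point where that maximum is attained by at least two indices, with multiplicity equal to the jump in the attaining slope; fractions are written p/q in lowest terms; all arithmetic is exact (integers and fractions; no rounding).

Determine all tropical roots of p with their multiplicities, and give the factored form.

hull edge (i=0, c=7) to (i=2, c=8): slope 1/2, span 2
hull edge (i=2, c=8) to (i=3, c=-3): slope -11, span 1
Factored form: p(x) = -3 ⊗ (x ⊕ (-1/2)) ⊗ (x ⊕ (-1/2)) ⊗ (x ⊕ 11)
Answer: roots = -1/2 (mult 2), 11 (mult 1)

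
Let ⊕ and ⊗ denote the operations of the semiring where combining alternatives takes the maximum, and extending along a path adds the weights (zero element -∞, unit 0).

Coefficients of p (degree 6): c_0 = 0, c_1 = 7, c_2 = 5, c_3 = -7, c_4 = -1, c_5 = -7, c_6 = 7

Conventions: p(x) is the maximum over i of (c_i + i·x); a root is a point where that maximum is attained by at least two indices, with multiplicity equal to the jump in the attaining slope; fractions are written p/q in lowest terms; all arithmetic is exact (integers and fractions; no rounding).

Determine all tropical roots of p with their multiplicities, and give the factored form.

hull edge (i=0, c=0) to (i=1, c=7): slope 7, span 1
hull edge (i=1, c=7) to (i=6, c=7): slope 0, span 5
Factored form: p(x) = 7 ⊗ (x ⊕ (-7)) ⊗ (x ⊕ 0) ⊗ (x ⊕ 0) ⊗ (x ⊕ 0) ⊗ (x ⊕ 0) ⊗ (x ⊕ 0)
Answer: roots = -7 (mult 1), 0 (mult 5)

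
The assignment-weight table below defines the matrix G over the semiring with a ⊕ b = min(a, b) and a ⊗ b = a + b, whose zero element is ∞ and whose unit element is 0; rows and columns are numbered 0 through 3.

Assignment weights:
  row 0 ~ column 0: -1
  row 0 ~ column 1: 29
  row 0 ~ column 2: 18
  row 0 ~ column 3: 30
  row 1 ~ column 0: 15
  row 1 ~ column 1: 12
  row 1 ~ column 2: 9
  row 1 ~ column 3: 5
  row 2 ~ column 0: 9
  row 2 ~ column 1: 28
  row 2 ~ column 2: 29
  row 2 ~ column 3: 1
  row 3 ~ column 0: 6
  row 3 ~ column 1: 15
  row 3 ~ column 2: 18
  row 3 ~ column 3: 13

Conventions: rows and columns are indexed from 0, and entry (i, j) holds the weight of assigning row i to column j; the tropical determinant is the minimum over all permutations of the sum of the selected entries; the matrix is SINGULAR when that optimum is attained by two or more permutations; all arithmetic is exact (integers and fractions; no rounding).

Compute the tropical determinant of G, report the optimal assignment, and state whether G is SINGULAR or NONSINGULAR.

σ = (0, 1, 2, 3): (-1) + 12 + 29 + 13 = 53
σ = (0, 1, 3, 2): (-1) + 12 + 1 + 18 = 30
σ = (0, 2, 1, 3): (-1) + 9 + 28 + 13 = 49
σ = (0, 2, 3, 1): (-1) + 9 + 1 + 15 = 24
σ = (0, 3, 1, 2): (-1) + 5 + 28 + 18 = 50
σ = (0, 3, 2, 1): (-1) + 5 + 29 + 15 = 48
σ = (1, 0, 2, 3): 29 + 15 + 29 + 13 = 86
σ = (1, 0, 3, 2): 29 + 15 + 1 + 18 = 63
σ = (1, 2, 0, 3): 29 + 9 + 9 + 13 = 60
σ = (1, 2, 3, 0): 29 + 9 + 1 + 6 = 45
σ = (1, 3, 0, 2): 29 + 5 + 9 + 18 = 61
σ = (1, 3, 2, 0): 29 + 5 + 29 + 6 = 69
σ = (2, 0, 1, 3): 18 + 15 + 28 + 13 = 74
σ = (2, 0, 3, 1): 18 + 15 + 1 + 15 = 49
σ = (2, 1, 0, 3): 18 + 12 + 9 + 13 = 52
σ = (2, 1, 3, 0): 18 + 12 + 1 + 6 = 37
σ = (2, 3, 0, 1): 18 + 5 + 9 + 15 = 47
σ = (2, 3, 1, 0): 18 + 5 + 28 + 6 = 57
σ = (3, 0, 1, 2): 30 + 15 + 28 + 18 = 91
σ = (3, 0, 2, 1): 30 + 15 + 29 + 15 = 89
σ = (3, 1, 0, 2): 30 + 12 + 9 + 18 = 69
σ = (3, 1, 2, 0): 30 + 12 + 29 + 6 = 77
σ = (3, 2, 0, 1): 30 + 9 + 9 + 15 = 63
σ = (3, 2, 1, 0): 30 + 9 + 28 + 6 = 73
Optimal value attained by: σ = (0, 2, 3, 1).
Answer: det⊕(G) = 24; verdict: NONSINGULAR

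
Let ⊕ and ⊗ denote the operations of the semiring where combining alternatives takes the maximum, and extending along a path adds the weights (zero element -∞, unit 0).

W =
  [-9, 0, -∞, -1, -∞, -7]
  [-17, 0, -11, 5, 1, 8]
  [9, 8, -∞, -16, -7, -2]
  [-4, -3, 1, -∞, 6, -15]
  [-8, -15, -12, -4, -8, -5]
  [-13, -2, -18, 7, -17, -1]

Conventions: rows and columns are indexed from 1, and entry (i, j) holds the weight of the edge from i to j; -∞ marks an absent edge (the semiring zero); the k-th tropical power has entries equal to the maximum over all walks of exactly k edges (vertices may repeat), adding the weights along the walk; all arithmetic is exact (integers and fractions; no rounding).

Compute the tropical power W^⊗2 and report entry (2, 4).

W^⊗2:
  [-5, 0, 0, 5, 5, 8]
  [1, 6, 6, 15, 11, 8]
  [0, 9, -3, 13, 9, 16]
  [10, 9, -6, 2, -2, 5]
  [-3, -4, -3, 2, 2, -6]
  [3, 4, 8, 6, 13, 6]
Key observation: the optimum is the walk 2->6->4, with weight 8 + 7 = 15.
Optimal value attained by: walk 2->6->4.
Answer: (W^⊗2)[2][4] = 15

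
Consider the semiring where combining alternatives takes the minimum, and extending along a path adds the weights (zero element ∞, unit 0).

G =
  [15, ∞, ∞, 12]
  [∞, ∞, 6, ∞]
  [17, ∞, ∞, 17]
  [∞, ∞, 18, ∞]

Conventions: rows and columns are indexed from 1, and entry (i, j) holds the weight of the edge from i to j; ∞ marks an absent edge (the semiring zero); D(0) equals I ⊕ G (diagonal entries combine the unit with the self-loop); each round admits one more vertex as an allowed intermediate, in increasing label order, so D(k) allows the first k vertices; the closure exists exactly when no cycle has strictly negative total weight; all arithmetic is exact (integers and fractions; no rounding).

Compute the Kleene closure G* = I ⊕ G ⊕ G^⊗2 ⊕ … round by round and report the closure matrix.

D(0):
  [0, ∞, ∞, 12]
  [∞, 0, 6, ∞]
  [17, ∞, 0, 17]
  [∞, ∞, 18, 0]
D(1):
  [0, ∞, ∞, 12]
  [∞, 0, 6, ∞]
  [17, ∞, 0, 17]
  [∞, ∞, 18, 0]
D(2):
  [0, ∞, ∞, 12]
  [∞, 0, 6, ∞]
  [17, ∞, 0, 17]
  [∞, ∞, 18, 0]
D(3):
  [0, ∞, ∞, 12]
  [23, 0, 6, 23]
  [17, ∞, 0, 17]
  [35, ∞, 18, 0]
D(4):
  [0, ∞, 30, 12]
  [23, 0, 6, 23]
  [17, ∞, 0, 17]
  [35, ∞, 18, 0]
Answer: G* = [[0, ∞, 30, 12], [23, 0, 6, 23], [17, ∞, 0, 17], [35, ∞, 18, 0]]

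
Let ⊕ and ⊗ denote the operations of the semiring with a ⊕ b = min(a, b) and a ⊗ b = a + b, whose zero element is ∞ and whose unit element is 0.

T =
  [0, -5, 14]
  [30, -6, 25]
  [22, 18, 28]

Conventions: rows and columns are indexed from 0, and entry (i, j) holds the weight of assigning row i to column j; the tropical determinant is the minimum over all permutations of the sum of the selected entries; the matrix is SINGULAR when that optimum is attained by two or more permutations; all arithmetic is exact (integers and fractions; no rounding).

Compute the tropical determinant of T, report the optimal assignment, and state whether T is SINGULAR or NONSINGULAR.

σ = (0, 1, 2): 0 + (-6) + 28 = 22
σ = (0, 2, 1): 0 + 25 + 18 = 43
σ = (1, 0, 2): (-5) + 30 + 28 = 53
σ = (1, 2, 0): (-5) + 25 + 22 = 42
σ = (2, 0, 1): 14 + 30 + 18 = 62
σ = (2, 1, 0): 14 + (-6) + 22 = 30
Optimal value attained by: σ = (0, 1, 2).
Answer: det⊕(T) = 22; verdict: NONSINGULAR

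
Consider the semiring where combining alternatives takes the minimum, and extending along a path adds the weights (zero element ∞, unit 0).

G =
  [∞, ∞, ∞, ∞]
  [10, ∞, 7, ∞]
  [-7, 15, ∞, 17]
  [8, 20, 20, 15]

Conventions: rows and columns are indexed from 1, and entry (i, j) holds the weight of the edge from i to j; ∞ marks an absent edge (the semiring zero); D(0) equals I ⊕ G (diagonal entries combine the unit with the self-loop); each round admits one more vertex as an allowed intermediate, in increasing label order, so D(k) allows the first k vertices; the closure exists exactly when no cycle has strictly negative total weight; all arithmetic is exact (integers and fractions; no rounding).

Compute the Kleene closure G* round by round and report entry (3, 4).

D(0):
  [0, ∞, ∞, ∞]
  [10, 0, 7, ∞]
  [-7, 15, 0, 17]
  [8, 20, 20, 0]
D(1):
  [0, ∞, ∞, ∞]
  [10, 0, 7, ∞]
  [-7, 15, 0, 17]
  [8, 20, 20, 0]
D(2):
  [0, ∞, ∞, ∞]
  [10, 0, 7, ∞]
  [-7, 15, 0, 17]
  [8, 20, 20, 0]
D(3):
  [0, ∞, ∞, ∞]
  [0, 0, 7, 24]
  [-7, 15, 0, 17]
  [8, 20, 20, 0]
D(4):
  [0, ∞, ∞, ∞]
  [0, 0, 7, 24]
  [-7, 15, 0, 17]
  [8, 20, 20, 0]
Answer: G*[3][4] = 17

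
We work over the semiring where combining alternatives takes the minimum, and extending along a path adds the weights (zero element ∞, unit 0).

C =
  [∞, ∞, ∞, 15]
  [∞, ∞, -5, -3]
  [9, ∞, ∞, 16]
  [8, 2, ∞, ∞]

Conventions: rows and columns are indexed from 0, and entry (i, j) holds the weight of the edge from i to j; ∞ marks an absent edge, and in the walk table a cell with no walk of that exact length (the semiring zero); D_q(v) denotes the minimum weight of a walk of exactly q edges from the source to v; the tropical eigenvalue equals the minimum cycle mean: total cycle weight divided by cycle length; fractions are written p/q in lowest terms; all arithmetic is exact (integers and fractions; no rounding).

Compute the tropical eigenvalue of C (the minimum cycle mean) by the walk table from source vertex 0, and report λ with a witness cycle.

q=0: [0, ∞, ∞, ∞]
q=1: [∞, ∞, ∞, 15]
q=2: [23, 17, ∞, ∞]
q=3: [∞, ∞, 12, 14]
q=4: [21, 16, ∞, 28]
Optimal cycle mean attained by: cycle 1->3->1, total (-3) + 2, length 2.
Answer: λ = -1/2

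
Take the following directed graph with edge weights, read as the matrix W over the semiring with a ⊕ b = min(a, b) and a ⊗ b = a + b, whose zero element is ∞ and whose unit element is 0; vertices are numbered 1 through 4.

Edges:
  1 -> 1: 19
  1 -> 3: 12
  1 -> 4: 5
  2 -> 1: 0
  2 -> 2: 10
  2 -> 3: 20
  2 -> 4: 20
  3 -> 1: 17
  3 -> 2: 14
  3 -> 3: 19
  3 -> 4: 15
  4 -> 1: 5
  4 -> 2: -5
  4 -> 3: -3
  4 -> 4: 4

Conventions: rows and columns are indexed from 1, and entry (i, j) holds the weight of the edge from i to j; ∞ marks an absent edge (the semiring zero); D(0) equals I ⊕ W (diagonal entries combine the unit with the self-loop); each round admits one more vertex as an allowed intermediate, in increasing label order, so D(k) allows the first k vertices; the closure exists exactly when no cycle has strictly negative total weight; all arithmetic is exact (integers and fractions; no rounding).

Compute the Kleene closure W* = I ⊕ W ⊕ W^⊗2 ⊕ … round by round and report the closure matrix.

D(0):
  [0, ∞, 12, 5]
  [0, 0, 20, 20]
  [17, 14, 0, 15]
  [5, -5, -3, 0]
D(1):
  [0, ∞, 12, 5]
  [0, 0, 12, 5]
  [17, 14, 0, 15]
  [5, -5, -3, 0]
D(2):
  [0, ∞, 12, 5]
  [0, 0, 12, 5]
  [14, 14, 0, 15]
  [-5, -5, -3, 0]
D(3):
  [0, 26, 12, 5]
  [0, 0, 12, 5]
  [14, 14, 0, 15]
  [-5, -5, -3, 0]
D(4):
  [0, 0, 2, 5]
  [0, 0, 2, 5]
  [10, 10, 0, 15]
  [-5, -5, -3, 0]
Answer: W* = [[0, 0, 2, 5], [0, 0, 2, 5], [10, 10, 0, 15], [-5, -5, -3, 0]]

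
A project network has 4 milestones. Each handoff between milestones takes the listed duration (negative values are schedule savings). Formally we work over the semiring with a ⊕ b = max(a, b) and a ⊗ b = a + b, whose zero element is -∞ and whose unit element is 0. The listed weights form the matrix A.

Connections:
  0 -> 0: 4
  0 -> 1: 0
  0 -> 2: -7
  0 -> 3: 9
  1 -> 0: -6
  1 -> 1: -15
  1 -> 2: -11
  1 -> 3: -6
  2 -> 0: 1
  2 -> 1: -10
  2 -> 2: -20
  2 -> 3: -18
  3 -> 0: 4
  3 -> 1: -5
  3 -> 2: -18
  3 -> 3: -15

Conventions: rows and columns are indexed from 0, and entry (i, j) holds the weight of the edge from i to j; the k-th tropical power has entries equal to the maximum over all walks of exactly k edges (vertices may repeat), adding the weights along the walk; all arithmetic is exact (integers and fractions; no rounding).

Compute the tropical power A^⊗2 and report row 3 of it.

A^⊗2:
  [13, 4, -3, 13]
  [-2, -6, -13, 3]
  [5, 1, -6, 10]
  [8, 4, -3, 13]
Answer: row 3 of A^⊗2 = [8, 4, -3, 13]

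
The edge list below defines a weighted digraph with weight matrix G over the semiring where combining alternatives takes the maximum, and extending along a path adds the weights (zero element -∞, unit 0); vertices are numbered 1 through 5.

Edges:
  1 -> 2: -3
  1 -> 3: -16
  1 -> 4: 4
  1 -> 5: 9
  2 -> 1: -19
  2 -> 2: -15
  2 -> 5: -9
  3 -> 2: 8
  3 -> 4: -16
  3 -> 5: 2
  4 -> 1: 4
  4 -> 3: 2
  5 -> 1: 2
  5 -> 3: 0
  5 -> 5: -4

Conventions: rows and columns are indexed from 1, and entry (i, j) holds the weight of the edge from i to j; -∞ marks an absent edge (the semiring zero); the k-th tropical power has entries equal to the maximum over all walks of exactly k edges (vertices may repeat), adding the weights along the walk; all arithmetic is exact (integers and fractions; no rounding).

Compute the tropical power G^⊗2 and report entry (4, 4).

G^⊗2:
  [11, -8, 9, -32, 5]
  [-7, -22, -9, -15, -10]
  [4, -7, 2, -∞, -1]
  [-∞, 10, -12, 8, 13]
  [-2, 8, -4, 6, 11]
Key observation: the optimum is the walk 4->1->4, with weight 4 + 4 = 8.
Optimal value attained by: walk 4->1->4.
Answer: (G^⊗2)[4][4] = 8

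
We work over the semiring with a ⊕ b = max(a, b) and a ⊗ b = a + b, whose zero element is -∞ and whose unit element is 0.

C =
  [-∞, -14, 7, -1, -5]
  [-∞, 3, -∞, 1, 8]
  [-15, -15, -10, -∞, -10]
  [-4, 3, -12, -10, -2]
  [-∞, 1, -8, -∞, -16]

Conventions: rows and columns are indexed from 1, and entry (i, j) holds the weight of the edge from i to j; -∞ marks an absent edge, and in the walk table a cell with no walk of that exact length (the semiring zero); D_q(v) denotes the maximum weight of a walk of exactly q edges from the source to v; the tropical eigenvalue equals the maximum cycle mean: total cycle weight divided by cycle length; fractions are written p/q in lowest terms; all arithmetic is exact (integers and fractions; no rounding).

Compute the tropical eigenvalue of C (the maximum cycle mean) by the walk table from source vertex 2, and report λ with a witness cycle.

q=0: [-∞, 0, -∞, -∞, -∞]
q=1: [-∞, 3, -∞, 1, 8]
q=2: [-3, 9, 0, 4, 11]
q=3: [0, 12, 4, 10, 17]
q=4: [6, 18, 9, 13, 20]
q=5: [9, 21, 13, 19, 26]
Optimal cycle mean attained by: cycle 2->5->2, total 8 + 1, length 2.
Answer: λ = 9/2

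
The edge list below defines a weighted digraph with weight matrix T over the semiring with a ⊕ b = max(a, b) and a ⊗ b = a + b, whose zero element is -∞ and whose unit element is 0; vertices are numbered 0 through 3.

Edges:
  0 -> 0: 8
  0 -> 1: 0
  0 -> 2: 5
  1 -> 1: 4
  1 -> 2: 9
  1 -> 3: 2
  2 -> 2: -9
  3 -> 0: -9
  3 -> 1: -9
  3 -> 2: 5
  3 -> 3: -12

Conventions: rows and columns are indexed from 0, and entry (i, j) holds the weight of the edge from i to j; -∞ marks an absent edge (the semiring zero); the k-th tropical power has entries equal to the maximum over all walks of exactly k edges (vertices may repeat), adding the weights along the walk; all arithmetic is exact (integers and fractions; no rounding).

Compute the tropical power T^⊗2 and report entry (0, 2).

T^⊗2:
  [16, 8, 13, 2]
  [-7, 8, 13, 6]
  [-∞, -∞, -18, -∞]
  [-1, -5, 0, -7]
Key observation: the optimum is the walk 0->0->2, with weight 8 + 5 = 13.
Optimal value attained by: walk 0->0->2.
Answer: (T^⊗2)[0][2] = 13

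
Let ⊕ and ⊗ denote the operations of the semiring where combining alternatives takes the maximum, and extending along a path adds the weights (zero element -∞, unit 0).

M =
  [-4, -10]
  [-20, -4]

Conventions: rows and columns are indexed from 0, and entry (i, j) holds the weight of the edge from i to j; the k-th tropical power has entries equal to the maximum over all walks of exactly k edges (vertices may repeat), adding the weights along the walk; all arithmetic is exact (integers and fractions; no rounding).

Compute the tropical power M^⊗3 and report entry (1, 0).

M^⊗2:
  [-8, -14]
  [-24, -8]
M^⊗3:
  [-12, -18]
  [-28, -12]
Key observation: the optimum is the walk 1->0->0->0, with weight (-20) + (-4) + (-4) = -28.
Optimal value attained by: walk 1->0->0->0.
Answer: (M^⊗3)[1][0] = -28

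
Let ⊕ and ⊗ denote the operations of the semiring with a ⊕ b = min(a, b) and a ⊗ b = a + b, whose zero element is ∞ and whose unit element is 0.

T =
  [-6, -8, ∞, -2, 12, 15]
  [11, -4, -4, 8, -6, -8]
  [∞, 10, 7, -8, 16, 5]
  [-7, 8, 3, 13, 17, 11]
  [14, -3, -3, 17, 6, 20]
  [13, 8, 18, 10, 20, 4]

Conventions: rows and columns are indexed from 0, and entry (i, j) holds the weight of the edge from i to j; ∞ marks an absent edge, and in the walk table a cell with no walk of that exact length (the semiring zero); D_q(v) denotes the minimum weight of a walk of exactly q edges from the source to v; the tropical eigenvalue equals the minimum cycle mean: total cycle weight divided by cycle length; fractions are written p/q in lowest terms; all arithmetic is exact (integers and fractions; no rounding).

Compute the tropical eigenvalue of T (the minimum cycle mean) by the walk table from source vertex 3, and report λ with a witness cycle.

q=0: [∞, ∞, ∞, 0, ∞, ∞]
q=1: [-7, 8, 3, 13, 17, 11]
q=2: [-13, -15, 4, -9, 2, 0]
q=3: [-19, -21, -19, -15, -21, -23]
q=4: [-25, -27, -25, -27, -27, -29]
q=5: [-34, -33, -31, -33, -33, -35]
q=6: [-40, -42, -37, -39, -39, -41]
Optimal cycle mean attained by: cycle 0->1->2->3->0, total (-8) + (-4) + (-8) + (-7), length 4.
Answer: λ = -27/4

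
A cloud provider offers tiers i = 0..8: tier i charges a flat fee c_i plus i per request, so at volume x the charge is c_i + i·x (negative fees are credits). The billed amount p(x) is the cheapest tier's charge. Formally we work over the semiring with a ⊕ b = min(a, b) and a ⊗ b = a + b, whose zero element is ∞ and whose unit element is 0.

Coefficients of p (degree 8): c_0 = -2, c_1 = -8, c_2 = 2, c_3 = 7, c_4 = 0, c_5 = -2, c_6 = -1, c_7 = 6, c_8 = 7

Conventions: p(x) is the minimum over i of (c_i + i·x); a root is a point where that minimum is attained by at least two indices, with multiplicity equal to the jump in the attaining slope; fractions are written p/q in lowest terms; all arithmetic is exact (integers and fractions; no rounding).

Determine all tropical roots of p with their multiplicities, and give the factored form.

hull edge (i=0, c=-2) to (i=1, c=-8): slope -6, span 1
hull edge (i=1, c=-8) to (i=6, c=-1): slope 7/5, span 5
hull edge (i=6, c=-1) to (i=8, c=7): slope 4, span 2
Factored form: p(x) = 7 ⊗ (x ⊕ (-4)) ⊗ (x ⊕ (-4)) ⊗ (x ⊕ (-7/5)) ⊗ (x ⊕ (-7/5)) ⊗ (x ⊕ (-7/5)) ⊗ (x ⊕ (-7/5)) ⊗ (x ⊕ (-7/5)) ⊗ (x ⊕ 6)
Answer: roots = -4 (mult 2), -7/5 (mult 5), 6 (mult 1)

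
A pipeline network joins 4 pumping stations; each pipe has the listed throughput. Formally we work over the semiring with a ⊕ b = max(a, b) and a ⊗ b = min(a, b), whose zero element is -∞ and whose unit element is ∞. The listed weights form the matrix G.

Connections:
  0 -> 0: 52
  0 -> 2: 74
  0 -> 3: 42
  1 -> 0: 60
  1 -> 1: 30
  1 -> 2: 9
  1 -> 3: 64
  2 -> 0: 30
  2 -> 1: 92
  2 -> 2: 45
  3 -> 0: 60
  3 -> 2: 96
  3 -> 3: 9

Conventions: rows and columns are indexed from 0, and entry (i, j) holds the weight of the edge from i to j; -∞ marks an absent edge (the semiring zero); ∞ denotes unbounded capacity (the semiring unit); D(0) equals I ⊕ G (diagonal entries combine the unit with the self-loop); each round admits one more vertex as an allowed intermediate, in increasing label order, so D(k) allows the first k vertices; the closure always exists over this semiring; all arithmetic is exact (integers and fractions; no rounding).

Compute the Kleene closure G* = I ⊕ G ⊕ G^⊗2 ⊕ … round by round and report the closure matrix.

D(0):
  [∞, -∞, 74, 42]
  [60, ∞, 9, 64]
  [30, 92, ∞, -∞]
  [60, -∞, 96, ∞]
D(1):
  [∞, -∞, 74, 42]
  [60, ∞, 60, 64]
  [30, 92, ∞, 30]
  [60, -∞, 96, ∞]
D(2):
  [∞, -∞, 74, 42]
  [60, ∞, 60, 64]
  [60, 92, ∞, 64]
  [60, -∞, 96, ∞]
D(3):
  [∞, 74, 74, 64]
  [60, ∞, 60, 64]
  [60, 92, ∞, 64]
  [60, 92, 96, ∞]
D(4):
  [∞, 74, 74, 64]
  [60, ∞, 64, 64]
  [60, 92, ∞, 64]
  [60, 92, 96, ∞]
Answer: G* = [[∞, 74, 74, 64], [60, ∞, 64, 64], [60, 92, ∞, 64], [60, 92, 96, ∞]]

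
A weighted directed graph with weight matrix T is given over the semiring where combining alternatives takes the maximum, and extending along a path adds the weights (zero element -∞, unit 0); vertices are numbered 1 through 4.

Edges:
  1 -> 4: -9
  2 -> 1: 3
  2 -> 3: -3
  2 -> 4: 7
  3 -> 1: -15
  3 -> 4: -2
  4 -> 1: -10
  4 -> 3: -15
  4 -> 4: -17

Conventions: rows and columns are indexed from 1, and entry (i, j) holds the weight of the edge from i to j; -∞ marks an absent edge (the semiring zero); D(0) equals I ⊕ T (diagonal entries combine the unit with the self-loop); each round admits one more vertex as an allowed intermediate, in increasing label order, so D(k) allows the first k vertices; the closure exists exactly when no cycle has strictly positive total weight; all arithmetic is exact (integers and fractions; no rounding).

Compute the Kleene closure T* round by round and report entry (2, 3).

D(0):
  [0, -∞, -∞, -9]
  [3, 0, -3, 7]
  [-15, -∞, 0, -2]
  [-10, -∞, -15, 0]
D(1):
  [0, -∞, -∞, -9]
  [3, 0, -3, 7]
  [-15, -∞, 0, -2]
  [-10, -∞, -15, 0]
D(2):
  [0, -∞, -∞, -9]
  [3, 0, -3, 7]
  [-15, -∞, 0, -2]
  [-10, -∞, -15, 0]
D(3):
  [0, -∞, -∞, -9]
  [3, 0, -3, 7]
  [-15, -∞, 0, -2]
  [-10, -∞, -15, 0]
D(4):
  [0, -∞, -24, -9]
  [3, 0, -3, 7]
  [-12, -∞, 0, -2]
  [-10, -∞, -15, 0]
Answer: T*[2][3] = -3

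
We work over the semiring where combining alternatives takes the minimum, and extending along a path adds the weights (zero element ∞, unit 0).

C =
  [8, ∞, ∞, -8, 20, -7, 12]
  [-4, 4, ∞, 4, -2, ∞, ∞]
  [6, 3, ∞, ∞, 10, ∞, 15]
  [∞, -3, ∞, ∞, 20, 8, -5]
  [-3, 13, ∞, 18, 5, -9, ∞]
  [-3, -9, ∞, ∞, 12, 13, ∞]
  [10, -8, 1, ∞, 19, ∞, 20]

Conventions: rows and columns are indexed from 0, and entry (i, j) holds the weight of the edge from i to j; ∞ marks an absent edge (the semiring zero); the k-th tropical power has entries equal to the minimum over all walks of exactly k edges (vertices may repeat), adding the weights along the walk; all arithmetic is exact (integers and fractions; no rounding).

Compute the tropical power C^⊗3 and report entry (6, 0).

C^⊗2:
  [-10, -16, 13, 0, 5, 0, -13]
  [-5, 1, ∞, -12, 2, -11, -1]
  [-1, 7, 16, -2, 1, -1, 18]
  [-7, -13, -4, 1, -5, 11, 15]
  [-12, -18, ∞, -11, 3, -10, 9]
  [-13, -5, ∞, -11, -11, -10, 9]
  [-12, -4, 21, -4, -10, 3, 16]
C^⊗3:
  [-20, -21, -12, -18, -18, -17, -5]
  [-14, -20, 0, -13, -1, -12, -17]
  [-4, -10, 19, -9, 5, -8, -7]
  [-17, -9, 16, -15, -15, -14, -4]
  [-22, -19, 10, -20, -20, -19, -16]
  [-14, -19, 10, -21, -7, -20, -16]
  [-13, -7, 17, -20, -6, -19, -9]
Key observation: the optimum is the walk 6->1->4->0, with weight (-8) + (-2) + (-3) = -13.
Optimal value attained by: walk 6->1->4->0.
Answer: (C^⊗3)[6][0] = -13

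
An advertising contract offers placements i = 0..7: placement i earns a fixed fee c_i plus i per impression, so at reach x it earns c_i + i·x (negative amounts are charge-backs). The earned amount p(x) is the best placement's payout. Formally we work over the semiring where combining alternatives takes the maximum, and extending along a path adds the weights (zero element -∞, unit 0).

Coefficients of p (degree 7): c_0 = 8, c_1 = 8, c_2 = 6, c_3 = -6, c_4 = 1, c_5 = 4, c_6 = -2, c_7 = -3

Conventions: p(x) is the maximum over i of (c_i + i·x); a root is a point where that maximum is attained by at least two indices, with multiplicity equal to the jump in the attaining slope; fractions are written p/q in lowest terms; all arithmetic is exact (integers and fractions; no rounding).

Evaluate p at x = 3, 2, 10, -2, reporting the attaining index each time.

p(3) = max(8+0·3=8, 8+1·3=11, 6+2·3=12, -6+3·3=3, 1+4·3=13, 4+5·3=19, -2+6·3=16, -3+7·3=18) = 19 (attained by i=5)
p(2) = max(8+0·2=8, 8+1·2=10, 6+2·2=10, -6+3·2=0, 1+4·2=9, 4+5·2=14, -2+6·2=10, -3+7·2=11) = 14 (attained by i=5)
p(10) = max(8+0·10=8, 8+1·10=18, 6+2·10=26, -6+3·10=24, 1+4·10=41, 4+5·10=54, -2+6·10=58, -3+7·10=67) = 67 (attained by i=7)
p(-2) = max(8+0·(-2)=8, 8+1·(-2)=6, 6+2·(-2)=2, -6+3·(-2)=-12, 1+4·(-2)=-7, 4+5·(-2)=-6, -2+6·(-2)=-14, -3+7·(-2)=-17) = 8 (attained by i=0)
Answer: p(3) = 19; p(2) = 14; p(10) = 67; p(-2) = 8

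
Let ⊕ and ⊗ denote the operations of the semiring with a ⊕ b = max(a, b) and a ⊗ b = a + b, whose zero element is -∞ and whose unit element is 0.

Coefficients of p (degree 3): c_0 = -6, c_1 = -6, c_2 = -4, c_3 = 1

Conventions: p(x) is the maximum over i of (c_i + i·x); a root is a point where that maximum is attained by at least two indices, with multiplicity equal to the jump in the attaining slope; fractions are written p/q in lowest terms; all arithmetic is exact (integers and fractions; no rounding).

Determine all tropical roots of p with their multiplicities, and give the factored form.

hull edge (i=0, c=-6) to (i=3, c=1): slope 7/3, span 3
Factored form: p(x) = 1 ⊗ (x ⊕ (-7/3)) ⊗ (x ⊕ (-7/3)) ⊗ (x ⊕ (-7/3))
Answer: roots = -7/3 (mult 3)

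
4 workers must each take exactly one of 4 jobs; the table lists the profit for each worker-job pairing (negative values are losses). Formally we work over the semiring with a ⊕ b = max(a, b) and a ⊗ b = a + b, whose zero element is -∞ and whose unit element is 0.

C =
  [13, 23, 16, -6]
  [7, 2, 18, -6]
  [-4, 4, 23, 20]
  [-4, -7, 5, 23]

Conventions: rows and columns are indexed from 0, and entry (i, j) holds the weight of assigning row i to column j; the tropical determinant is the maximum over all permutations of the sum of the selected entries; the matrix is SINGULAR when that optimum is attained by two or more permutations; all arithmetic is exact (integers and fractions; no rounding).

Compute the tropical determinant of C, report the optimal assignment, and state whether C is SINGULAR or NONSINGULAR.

σ = (0, 1, 2, 3): 13 + 2 + 23 + 23 = 61
σ = (0, 1, 3, 2): 13 + 2 + 20 + 5 = 40
σ = (0, 2, 1, 3): 13 + 18 + 4 + 23 = 58
σ = (0, 2, 3, 1): 13 + 18 + 20 + (-7) = 44
σ = (0, 3, 1, 2): 13 + (-6) + 4 + 5 = 16
σ = (0, 3, 2, 1): 13 + (-6) + 23 + (-7) = 23
σ = (1, 0, 2, 3): 23 + 7 + 23 + 23 = 76
σ = (1, 0, 3, 2): 23 + 7 + 20 + 5 = 55
σ = (1, 2, 0, 3): 23 + 18 + (-4) + 23 = 60
σ = (1, 2, 3, 0): 23 + 18 + 20 + (-4) = 57
σ = (1, 3, 0, 2): 23 + (-6) + (-4) + 5 = 18
σ = (1, 3, 2, 0): 23 + (-6) + 23 + (-4) = 36
σ = (2, 0, 1, 3): 16 + 7 + 4 + 23 = 50
σ = (2, 0, 3, 1): 16 + 7 + 20 + (-7) = 36
σ = (2, 1, 0, 3): 16 + 2 + (-4) + 23 = 37
σ = (2, 1, 3, 0): 16 + 2 + 20 + (-4) = 34
σ = (2, 3, 0, 1): 16 + (-6) + (-4) + (-7) = -1
σ = (2, 3, 1, 0): 16 + (-6) + 4 + (-4) = 10
σ = (3, 0, 1, 2): (-6) + 7 + 4 + 5 = 10
σ = (3, 0, 2, 1): (-6) + 7 + 23 + (-7) = 17
σ = (3, 1, 0, 2): (-6) + 2 + (-4) + 5 = -3
σ = (3, 1, 2, 0): (-6) + 2 + 23 + (-4) = 15
σ = (3, 2, 0, 1): (-6) + 18 + (-4) + (-7) = 1
σ = (3, 2, 1, 0): (-6) + 18 + 4 + (-4) = 12
Optimal value attained by: σ = (1, 0, 2, 3).
Answer: det⊕(C) = 76; verdict: NONSINGULAR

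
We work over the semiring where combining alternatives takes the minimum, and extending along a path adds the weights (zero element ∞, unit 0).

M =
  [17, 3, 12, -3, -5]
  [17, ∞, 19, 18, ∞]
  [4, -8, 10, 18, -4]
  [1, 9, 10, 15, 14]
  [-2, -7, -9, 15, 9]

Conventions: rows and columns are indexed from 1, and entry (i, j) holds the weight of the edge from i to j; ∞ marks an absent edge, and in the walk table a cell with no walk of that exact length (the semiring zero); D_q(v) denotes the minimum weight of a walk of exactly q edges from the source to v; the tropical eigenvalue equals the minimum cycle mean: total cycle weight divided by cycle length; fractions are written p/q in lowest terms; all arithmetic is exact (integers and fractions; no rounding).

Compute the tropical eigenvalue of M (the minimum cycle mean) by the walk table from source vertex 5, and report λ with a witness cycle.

q=0: [∞, ∞, ∞, ∞, 0]
q=1: [-2, -7, -9, 15, 9]
q=2: [-5, -17, 0, -5, -13]
q=3: [-15, -20, -22, -8, -10]
q=4: [-18, -30, -19, -18, -26]
q=5: [-28, -33, -35, -21, -23]
Optimal cycle mean attained by: cycle 3->5->3, total (-4) + (-9), length 2.
Answer: λ = -13/2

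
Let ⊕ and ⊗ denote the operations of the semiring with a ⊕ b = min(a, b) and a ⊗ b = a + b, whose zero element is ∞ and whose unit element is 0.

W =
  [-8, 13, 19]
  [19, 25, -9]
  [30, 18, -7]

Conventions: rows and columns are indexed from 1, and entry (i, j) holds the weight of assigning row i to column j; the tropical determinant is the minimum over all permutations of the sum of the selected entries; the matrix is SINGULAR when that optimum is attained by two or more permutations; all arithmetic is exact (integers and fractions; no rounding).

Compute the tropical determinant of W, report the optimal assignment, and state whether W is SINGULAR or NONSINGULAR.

σ = (1, 2, 3): (-8) + 25 + (-7) = 10
σ = (1, 3, 2): (-8) + (-9) + 18 = 1
σ = (2, 1, 3): 13 + 19 + (-7) = 25
σ = (2, 3, 1): 13 + (-9) + 30 = 34
σ = (3, 1, 2): 19 + 19 + 18 = 56
σ = (3, 2, 1): 19 + 25 + 30 = 74
Optimal value attained by: σ = (1, 3, 2).
Answer: det⊕(W) = 1; verdict: NONSINGULAR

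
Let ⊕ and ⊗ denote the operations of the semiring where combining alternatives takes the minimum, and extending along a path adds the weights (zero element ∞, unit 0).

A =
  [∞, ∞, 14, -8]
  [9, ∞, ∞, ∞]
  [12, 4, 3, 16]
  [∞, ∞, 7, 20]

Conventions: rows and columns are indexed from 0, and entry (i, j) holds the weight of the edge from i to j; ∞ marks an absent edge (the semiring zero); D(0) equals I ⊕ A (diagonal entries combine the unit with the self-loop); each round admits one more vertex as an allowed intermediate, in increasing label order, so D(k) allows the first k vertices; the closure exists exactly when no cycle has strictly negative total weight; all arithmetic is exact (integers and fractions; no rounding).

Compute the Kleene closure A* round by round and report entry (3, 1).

D(0):
  [0, ∞, 14, -8]
  [9, 0, ∞, ∞]
  [12, 4, 0, 16]
  [∞, ∞, 7, 0]
D(1):
  [0, ∞, 14, -8]
  [9, 0, 23, 1]
  [12, 4, 0, 4]
  [∞, ∞, 7, 0]
D(2):
  [0, ∞, 14, -8]
  [9, 0, 23, 1]
  [12, 4, 0, 4]
  [∞, ∞, 7, 0]
D(3):
  [0, 18, 14, -8]
  [9, 0, 23, 1]
  [12, 4, 0, 4]
  [19, 11, 7, 0]
D(4):
  [0, 3, -1, -8]
  [9, 0, 8, 1]
  [12, 4, 0, 4]
  [19, 11, 7, 0]
Answer: A*[3][1] = 11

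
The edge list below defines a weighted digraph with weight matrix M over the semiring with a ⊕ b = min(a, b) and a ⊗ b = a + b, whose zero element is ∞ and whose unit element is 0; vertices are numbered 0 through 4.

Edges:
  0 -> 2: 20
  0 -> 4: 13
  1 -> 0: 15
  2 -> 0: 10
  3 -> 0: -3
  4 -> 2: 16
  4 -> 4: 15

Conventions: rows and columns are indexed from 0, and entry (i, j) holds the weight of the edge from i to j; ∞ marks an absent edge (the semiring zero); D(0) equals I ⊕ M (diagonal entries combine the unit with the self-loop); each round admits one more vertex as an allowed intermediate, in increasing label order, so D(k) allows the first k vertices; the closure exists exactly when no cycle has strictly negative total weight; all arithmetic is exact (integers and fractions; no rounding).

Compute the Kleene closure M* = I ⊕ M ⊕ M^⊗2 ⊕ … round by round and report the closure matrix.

D(0):
  [0, ∞, 20, ∞, 13]
  [15, 0, ∞, ∞, ∞]
  [10, ∞, 0, ∞, ∞]
  [-3, ∞, ∞, 0, ∞]
  [∞, ∞, 16, ∞, 0]
D(1):
  [0, ∞, 20, ∞, 13]
  [15, 0, 35, ∞, 28]
  [10, ∞, 0, ∞, 23]
  [-3, ∞, 17, 0, 10]
  [∞, ∞, 16, ∞, 0]
D(2):
  [0, ∞, 20, ∞, 13]
  [15, 0, 35, ∞, 28]
  [10, ∞, 0, ∞, 23]
  [-3, ∞, 17, 0, 10]
  [∞, ∞, 16, ∞, 0]
D(3):
  [0, ∞, 20, ∞, 13]
  [15, 0, 35, ∞, 28]
  [10, ∞, 0, ∞, 23]
  [-3, ∞, 17, 0, 10]
  [26, ∞, 16, ∞, 0]
D(4):
  [0, ∞, 20, ∞, 13]
  [15, 0, 35, ∞, 28]
  [10, ∞, 0, ∞, 23]
  [-3, ∞, 17, 0, 10]
  [26, ∞, 16, ∞, 0]
D(5):
  [0, ∞, 20, ∞, 13]
  [15, 0, 35, ∞, 28]
  [10, ∞, 0, ∞, 23]
  [-3, ∞, 17, 0, 10]
  [26, ∞, 16, ∞, 0]
Answer: M* = [[0, ∞, 20, ∞, 13], [15, 0, 35, ∞, 28], [10, ∞, 0, ∞, 23], [-3, ∞, 17, 0, 10], [26, ∞, 16, ∞, 0]]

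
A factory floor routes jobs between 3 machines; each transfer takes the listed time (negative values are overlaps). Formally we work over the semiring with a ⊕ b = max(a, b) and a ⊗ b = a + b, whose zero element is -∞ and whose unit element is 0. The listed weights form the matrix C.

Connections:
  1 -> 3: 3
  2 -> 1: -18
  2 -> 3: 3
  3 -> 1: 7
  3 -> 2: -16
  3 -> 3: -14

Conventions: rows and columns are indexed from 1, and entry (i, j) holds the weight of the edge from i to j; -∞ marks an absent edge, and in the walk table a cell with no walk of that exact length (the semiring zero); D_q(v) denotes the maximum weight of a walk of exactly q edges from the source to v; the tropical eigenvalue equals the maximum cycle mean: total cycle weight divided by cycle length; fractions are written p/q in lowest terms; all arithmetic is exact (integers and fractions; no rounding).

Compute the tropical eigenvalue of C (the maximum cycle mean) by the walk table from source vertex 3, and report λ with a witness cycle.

q=0: [-∞, -∞, 0]
q=1: [7, -16, -14]
q=2: [-7, -30, 10]
q=3: [17, -6, -4]
Optimal cycle mean attained by: cycle 1->3->1, total 3 + 7, length 2.
Answer: λ = 5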